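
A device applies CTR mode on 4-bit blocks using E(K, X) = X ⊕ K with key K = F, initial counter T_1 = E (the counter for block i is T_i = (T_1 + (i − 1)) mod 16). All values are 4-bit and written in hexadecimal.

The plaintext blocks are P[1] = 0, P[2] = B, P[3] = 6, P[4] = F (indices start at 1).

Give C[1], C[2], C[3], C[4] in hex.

CTR encryption: S_i = E(K, T_i) where T_i is the counter for block i; C_i = P_i ⊕ S_i.
C[1]: T = E, S = E(K, T) = 1; 0 ⊕ 1 = 1.
C[2]: T = F, S = E(K, T) = 0; B ⊕ 0 = B.
C[3]: T = 0, S = E(K, T) = F; 6 ⊕ F = 9.
C[4]: T = 1, S = E(K, T) = E; F ⊕ E = 1.

C[1] = 1, C[2] = B, C[3] = 9, C[4] = 1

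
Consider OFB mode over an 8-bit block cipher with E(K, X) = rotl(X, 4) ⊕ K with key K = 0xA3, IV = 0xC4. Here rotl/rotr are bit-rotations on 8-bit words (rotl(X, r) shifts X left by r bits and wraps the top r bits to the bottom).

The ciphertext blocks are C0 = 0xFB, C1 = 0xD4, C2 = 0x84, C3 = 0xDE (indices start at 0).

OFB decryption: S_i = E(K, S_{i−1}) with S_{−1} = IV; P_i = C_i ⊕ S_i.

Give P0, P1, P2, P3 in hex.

P0 = 0x14, P1 = 0x89, P2 = 0xF2, P3 = 0x1A

P0: S = E(K, 0xC4) = 0xEF; 0xFB ⊕ 0xEF = 0x14.
P1: S = E(K, 0xEF) = 0x5D; 0xD4 ⊕ 0x5D = 0x89.
P2: S = E(K, 0x5D) = 0x76; 0x84 ⊕ 0x76 = 0xF2.
P3: S = E(K, 0x76) = 0xC4; 0xDE ⊕ 0xC4 = 0x1A.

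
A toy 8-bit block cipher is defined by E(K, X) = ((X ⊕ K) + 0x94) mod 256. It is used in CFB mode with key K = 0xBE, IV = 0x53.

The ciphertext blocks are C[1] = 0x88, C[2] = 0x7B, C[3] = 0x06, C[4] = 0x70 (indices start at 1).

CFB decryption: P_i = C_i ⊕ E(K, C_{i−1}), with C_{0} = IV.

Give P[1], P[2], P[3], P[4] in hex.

P[1] = 0x09, P[2] = 0xB1, P[3] = 0x5F, P[4] = 0x3C

P[1]: E(K, 0x53) = 0x81; 0x88 ⊕ 0x81 = 0x09.
P[2]: E(K, 0x88) = 0xCA; 0x7B ⊕ 0xCA = 0xB1.
P[3]: E(K, 0x7B) = 0x59; 0x06 ⊕ 0x59 = 0x5F.
P[4]: E(K, 0x06) = 0x4C; 0x70 ⊕ 0x4C = 0x3C.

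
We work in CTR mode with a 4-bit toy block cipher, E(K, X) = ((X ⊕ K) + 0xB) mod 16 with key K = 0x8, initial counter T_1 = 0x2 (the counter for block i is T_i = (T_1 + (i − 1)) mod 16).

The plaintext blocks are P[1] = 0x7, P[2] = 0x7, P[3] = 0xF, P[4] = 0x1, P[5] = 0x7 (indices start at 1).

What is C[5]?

C[5] = 0xE

CTR encryption: S_i = E(K, T_i) where T_i is the counter for block i; C_i = P_i ⊕ S_i.
C[1]: T = 0x2, S = E(K, T) = 0x5; 0x7 ⊕ 0x5 = 0x2.
C[2]: T = 0x3, S = E(K, T) = 0x6; 0x7 ⊕ 0x6 = 0x1.
C[3]: T = 0x4, S = E(K, T) = 0x7; 0xF ⊕ 0x7 = 0x8.
C[4]: T = 0x5, S = E(K, T) = 0x8; 0x1 ⊕ 0x8 = 0x9.
C[5]: T = 0x6, S = E(K, T) = 0x9; 0x7 ⊕ 0x9 = 0xE.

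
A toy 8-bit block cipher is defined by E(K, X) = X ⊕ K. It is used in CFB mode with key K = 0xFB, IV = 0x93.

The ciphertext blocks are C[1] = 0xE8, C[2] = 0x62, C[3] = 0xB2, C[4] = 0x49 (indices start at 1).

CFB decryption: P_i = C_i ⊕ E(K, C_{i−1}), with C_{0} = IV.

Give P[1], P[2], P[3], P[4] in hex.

P[1]: E(K, 0x93) = 0x68; 0xE8 ⊕ 0x68 = 0x80.
P[2]: E(K, 0xE8) = 0x13; 0x62 ⊕ 0x13 = 0x71.
P[3]: E(K, 0x62) = 0x99; 0xB2 ⊕ 0x99 = 0x2B.
P[4]: E(K, 0xB2) = 0x49; 0x49 ⊕ 0x49 = 0x00.

P[1] = 0x80, P[2] = 0x71, P[3] = 0x2B, P[4] = 0x00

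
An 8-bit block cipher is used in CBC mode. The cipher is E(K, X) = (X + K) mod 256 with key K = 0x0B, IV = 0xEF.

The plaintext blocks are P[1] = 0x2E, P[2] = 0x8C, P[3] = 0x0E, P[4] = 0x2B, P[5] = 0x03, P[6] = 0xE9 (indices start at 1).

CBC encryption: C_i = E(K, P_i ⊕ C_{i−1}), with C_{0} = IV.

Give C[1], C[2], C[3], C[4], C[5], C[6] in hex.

C[1] = 0xCC, C[2] = 0x4B, C[3] = 0x50, C[4] = 0x86, C[5] = 0x90, C[6] = 0x84

C[1]: P[1] ⊕ 0xEF = 0xC1; E(K, 0xC1) = 0xCC.
C[2]: P[2] ⊕ 0xCC = 0x40; E(K, 0x40) = 0x4B.
C[3]: P[3] ⊕ 0x4B = 0x45; E(K, 0x45) = 0x50.
C[4]: P[4] ⊕ 0x50 = 0x7B; E(K, 0x7B) = 0x86.
C[5]: P[5] ⊕ 0x86 = 0x85; E(K, 0x85) = 0x90.
C[6]: P[6] ⊕ 0x90 = 0x79; E(K, 0x79) = 0x84.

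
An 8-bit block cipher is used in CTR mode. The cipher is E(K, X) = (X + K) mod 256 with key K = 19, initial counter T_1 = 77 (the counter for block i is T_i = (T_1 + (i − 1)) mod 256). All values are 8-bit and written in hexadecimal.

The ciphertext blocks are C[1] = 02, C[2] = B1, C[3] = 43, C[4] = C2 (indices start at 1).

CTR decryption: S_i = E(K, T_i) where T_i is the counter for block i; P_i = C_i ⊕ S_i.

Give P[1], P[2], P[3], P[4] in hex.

P[1] = 92, P[2] = 20, P[3] = D1, P[4] = 51

P[1]: T = 77, S = E(K, T) = 90; 02 ⊕ 90 = 92.
P[2]: T = 78, S = E(K, T) = 91; B1 ⊕ 91 = 20.
P[3]: T = 79, S = E(K, T) = 92; 43 ⊕ 92 = D1.
P[4]: T = 7A, S = E(K, T) = 93; C2 ⊕ 93 = 51.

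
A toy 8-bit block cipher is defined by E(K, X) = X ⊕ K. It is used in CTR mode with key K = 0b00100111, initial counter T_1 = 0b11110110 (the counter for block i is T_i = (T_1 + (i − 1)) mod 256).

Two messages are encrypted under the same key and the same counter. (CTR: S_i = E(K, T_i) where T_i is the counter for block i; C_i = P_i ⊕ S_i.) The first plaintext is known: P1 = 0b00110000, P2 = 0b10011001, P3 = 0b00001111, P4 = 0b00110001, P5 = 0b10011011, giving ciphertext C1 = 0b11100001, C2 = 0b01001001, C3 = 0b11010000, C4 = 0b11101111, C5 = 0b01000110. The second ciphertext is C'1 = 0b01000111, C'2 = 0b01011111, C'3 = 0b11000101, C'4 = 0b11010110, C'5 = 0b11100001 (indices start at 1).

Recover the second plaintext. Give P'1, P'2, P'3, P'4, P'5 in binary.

P'1 = 0b10010110, P'2 = 0b10001111, P'3 = 0b00011010, P'4 = 0b00001000, P'5 = 0b00111100

In CTR with a reused counter, both messages share the same keystream S_i, so C_i ⊕ C'_i = P_i ⊕ P'_i and thus P'_i = P_i ⊕ C_i ⊕ C'_i.
P'1: 0b00110000 ⊕ 0b11100001 ⊕ 0b01000111 = 0b10010110.
P'2: 0b10011001 ⊕ 0b01001001 ⊕ 0b01011111 = 0b10001111.
P'3: 0b00001111 ⊕ 0b11010000 ⊕ 0b11000101 = 0b00011010.
P'4: 0b00110001 ⊕ 0b11101111 ⊕ 0b11010110 = 0b00001000.
P'5: 0b10011011 ⊕ 0b01000110 ⊕ 0b11100001 = 0b00111100.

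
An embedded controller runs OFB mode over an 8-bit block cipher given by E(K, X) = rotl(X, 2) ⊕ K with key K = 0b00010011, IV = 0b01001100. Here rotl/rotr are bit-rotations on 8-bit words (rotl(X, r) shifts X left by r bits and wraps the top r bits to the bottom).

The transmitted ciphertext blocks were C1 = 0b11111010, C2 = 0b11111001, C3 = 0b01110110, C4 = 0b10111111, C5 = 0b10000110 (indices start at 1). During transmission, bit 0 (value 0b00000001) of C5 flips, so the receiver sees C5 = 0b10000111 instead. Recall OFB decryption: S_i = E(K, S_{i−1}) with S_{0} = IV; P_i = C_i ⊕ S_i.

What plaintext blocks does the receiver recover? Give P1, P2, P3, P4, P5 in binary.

Only C5 changed, to 0b10000111. In OFB, a change in C_i flips the same bit in P_i only; the keystream is unaffected. Decrypting the received ciphertext:
P1: S = E(K, 0b01001100) = 0b00100010; 0b11111010 ⊕ 0b00100010 = 0b11011000.
P2: S = E(K, 0b00100010) = 0b10011011; 0b11111001 ⊕ 0b10011011 = 0b01100010.
P3: S = E(K, 0b10011011) = 0b01111101; 0b01110110 ⊕ 0b01111101 = 0b00001011.
P4: S = E(K, 0b01111101) = 0b11100110; 0b10111111 ⊕ 0b11100110 = 0b01011001.
P5: S = E(K, 0b11100110) = 0b10001000; 0b10000111 ⊕ 0b10001000 = 0b00001111.
Blocks that differ from the original plaintext: P5.

P1 = 0b11011000, P2 = 0b01100010, P3 = 0b00001011, P4 = 0b01011001, P5 = 0b00001111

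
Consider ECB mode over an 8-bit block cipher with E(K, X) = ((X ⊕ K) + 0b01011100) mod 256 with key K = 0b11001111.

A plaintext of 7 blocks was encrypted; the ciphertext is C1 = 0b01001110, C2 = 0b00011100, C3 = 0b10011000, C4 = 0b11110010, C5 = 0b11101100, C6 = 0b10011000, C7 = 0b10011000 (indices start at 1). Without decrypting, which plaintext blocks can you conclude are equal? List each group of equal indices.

ECB encrypts each block independently with the same key, so equal ciphertext blocks imply equal plaintext blocks.
C3 = C6 = C7 = 0b10011000, so P3 = P6 = P7.

P3 = P6 = P7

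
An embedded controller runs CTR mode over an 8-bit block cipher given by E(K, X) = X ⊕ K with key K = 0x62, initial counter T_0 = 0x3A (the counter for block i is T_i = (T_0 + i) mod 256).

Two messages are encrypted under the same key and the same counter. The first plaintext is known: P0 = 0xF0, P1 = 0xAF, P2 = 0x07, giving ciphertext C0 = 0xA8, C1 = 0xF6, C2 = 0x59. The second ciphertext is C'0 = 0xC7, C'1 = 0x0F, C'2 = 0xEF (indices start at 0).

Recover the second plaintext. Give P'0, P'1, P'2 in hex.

In CTR with a reused counter, both messages share the same keystream S_i, so C_i ⊕ C'_i = P_i ⊕ P'_i and thus P'_i = P_i ⊕ C_i ⊕ C'_i.
P'0: 0xF0 ⊕ 0xA8 ⊕ 0xC7 = 0x9F.
P'1: 0xAF ⊕ 0xF6 ⊕ 0x0F = 0x56.
P'2: 0x07 ⊕ 0x59 ⊕ 0xEF = 0xB1.

P'0 = 0x9F, P'1 = 0x56, P'2 = 0xB1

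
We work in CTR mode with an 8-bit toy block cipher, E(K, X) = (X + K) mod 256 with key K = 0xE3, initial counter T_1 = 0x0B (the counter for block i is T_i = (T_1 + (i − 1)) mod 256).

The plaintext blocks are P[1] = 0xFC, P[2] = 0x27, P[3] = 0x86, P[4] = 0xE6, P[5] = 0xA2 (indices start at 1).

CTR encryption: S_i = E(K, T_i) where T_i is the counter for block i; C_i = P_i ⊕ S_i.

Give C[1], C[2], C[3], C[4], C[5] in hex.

C[1]: T = 0x0B, S = E(K, T) = 0xEE; 0xFC ⊕ 0xEE = 0x12.
C[2]: T = 0x0C, S = E(K, T) = 0xEF; 0x27 ⊕ 0xEF = 0xC8.
C[3]: T = 0x0D, S = E(K, T) = 0xF0; 0x86 ⊕ 0xF0 = 0x76.
C[4]: T = 0x0E, S = E(K, T) = 0xF1; 0xE6 ⊕ 0xF1 = 0x17.
C[5]: T = 0x0F, S = E(K, T) = 0xF2; 0xA2 ⊕ 0xF2 = 0x50.

C[1] = 0x12, C[2] = 0xC8, C[3] = 0x76, C[4] = 0x17, C[5] = 0x50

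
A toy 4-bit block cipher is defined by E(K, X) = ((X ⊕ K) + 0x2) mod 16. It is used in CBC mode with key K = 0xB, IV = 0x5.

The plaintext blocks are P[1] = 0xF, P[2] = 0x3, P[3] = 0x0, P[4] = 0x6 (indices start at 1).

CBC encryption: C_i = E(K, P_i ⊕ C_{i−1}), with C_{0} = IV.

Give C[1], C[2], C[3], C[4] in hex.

C[1] = 0x3, C[2] = 0xD, C[3] = 0x8, C[4] = 0x7

C[1]: P[1] ⊕ 0x5 = 0xA; E(K, 0xA) = 0x3.
C[2]: P[2] ⊕ 0x3 = 0x0; E(K, 0x0) = 0xD.
C[3]: P[3] ⊕ 0xD = 0xD; E(K, 0xD) = 0x8.
C[4]: P[4] ⊕ 0x8 = 0xE; E(K, 0xE) = 0x7.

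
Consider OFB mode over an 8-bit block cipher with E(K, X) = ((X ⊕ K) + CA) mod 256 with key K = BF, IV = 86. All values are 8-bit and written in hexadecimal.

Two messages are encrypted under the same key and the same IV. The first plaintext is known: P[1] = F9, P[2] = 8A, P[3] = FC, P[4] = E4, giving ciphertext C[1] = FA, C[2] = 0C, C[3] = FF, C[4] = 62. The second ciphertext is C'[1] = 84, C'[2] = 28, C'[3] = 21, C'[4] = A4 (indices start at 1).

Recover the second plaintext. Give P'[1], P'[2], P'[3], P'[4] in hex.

P'[1] = 87, P'[2] = AE, P'[3] = 22, P'[4] = 22

In OFB with a reused IV, both messages share the same keystream S_i, so C_i ⊕ C'_i = P_i ⊕ P'_i and thus P'_i = P_i ⊕ C_i ⊕ C'_i.
P'[1]: F9 ⊕ FA ⊕ 84 = 87.
P'[2]: 8A ⊕ 0C ⊕ 28 = AE.
P'[3]: FC ⊕ FF ⊕ 21 = 22.
P'[4]: E4 ⊕ 62 ⊕ A4 = 22.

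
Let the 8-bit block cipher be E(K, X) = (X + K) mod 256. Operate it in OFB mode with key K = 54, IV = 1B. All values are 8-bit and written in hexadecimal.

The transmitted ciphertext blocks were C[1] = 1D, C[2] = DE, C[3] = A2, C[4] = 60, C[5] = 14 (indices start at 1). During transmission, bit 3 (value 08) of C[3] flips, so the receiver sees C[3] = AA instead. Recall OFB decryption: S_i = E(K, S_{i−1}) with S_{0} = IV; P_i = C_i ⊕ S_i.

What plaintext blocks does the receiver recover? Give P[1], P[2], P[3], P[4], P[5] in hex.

Only C[3] changed, to AA. In OFB, a change in C_i flips the same bit in P_i only; the keystream is unaffected. Decrypting the received ciphertext:
P[1]: S = E(K, 1B) = 6F; 1D ⊕ 6F = 72.
P[2]: S = E(K, 6F) = C3; DE ⊕ C3 = 1D.
P[3]: S = E(K, C3) = 17; AA ⊕ 17 = BD.
P[4]: S = E(K, 17) = 6B; 60 ⊕ 6B = 0B.
P[5]: S = E(K, 6B) = BF; 14 ⊕ BF = AB.
Blocks that differ from the original plaintext: P[3].

P[1] = 72, P[2] = 1D, P[3] = BD, P[4] = 0B, P[5] = AB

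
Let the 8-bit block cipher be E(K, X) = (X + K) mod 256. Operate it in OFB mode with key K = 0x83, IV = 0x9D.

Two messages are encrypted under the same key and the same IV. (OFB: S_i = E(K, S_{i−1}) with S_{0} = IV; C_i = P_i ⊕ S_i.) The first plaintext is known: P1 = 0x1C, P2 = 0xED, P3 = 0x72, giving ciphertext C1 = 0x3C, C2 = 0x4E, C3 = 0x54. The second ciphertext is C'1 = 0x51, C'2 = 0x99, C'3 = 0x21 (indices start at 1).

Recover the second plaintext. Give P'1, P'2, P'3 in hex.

P'1 = 0x71, P'2 = 0x3A, P'3 = 0x07

In OFB with a reused IV, both messages share the same keystream S_i, so C_i ⊕ C'_i = P_i ⊕ P'_i and thus P'_i = P_i ⊕ C_i ⊕ C'_i.
P'1: 0x1C ⊕ 0x3C ⊕ 0x51 = 0x71.
P'2: 0xED ⊕ 0x4E ⊕ 0x99 = 0x3A.
P'3: 0x72 ⊕ 0x54 ⊕ 0x21 = 0x07.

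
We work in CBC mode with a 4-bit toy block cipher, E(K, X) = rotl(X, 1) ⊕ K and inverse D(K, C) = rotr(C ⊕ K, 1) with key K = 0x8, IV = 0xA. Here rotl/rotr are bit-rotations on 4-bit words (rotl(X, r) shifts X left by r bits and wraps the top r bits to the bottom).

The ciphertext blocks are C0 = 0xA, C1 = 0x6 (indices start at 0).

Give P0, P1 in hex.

P0 = 0xB, P1 = 0xD

CBC decryption: P_i = D(K, C_i) ⊕ C_{i−1}, with C_{−1} = IV.
P0: D(K, 0xA) = 0x1; 0x1 ⊕ 0xA = 0xB.
P1: D(K, 0x6) = 0x7; 0x7 ⊕ 0xA = 0xD.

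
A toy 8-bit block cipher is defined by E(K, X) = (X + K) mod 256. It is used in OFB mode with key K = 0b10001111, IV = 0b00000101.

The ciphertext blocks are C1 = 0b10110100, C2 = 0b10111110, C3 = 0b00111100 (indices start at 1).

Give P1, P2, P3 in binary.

OFB decryption: S_i = E(K, S_{i−1}) with S_{0} = IV; P_i = C_i ⊕ S_i.
P1: S = E(K, 0b00000101) = 0b10010100; 0b10110100 ⊕ 0b10010100 = 0b00100000.
P2: S = E(K, 0b10010100) = 0b00100011; 0b10111110 ⊕ 0b00100011 = 0b10011101.
P3: S = E(K, 0b00100011) = 0b10110010; 0b00111100 ⊕ 0b10110010 = 0b10001110.

P1 = 0b00100000, P2 = 0b10011101, P3 = 0b10001110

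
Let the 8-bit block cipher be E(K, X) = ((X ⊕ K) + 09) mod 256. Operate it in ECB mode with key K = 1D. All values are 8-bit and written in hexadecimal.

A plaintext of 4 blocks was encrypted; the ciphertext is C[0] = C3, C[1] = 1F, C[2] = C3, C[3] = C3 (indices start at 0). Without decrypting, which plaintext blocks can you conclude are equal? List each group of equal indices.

P[0] = P[2] = P[3]

ECB encrypts each block independently with the same key, so equal ciphertext blocks imply equal plaintext blocks.
C[0] = C[2] = C[3] = C3, so P[0] = P[2] = P[3].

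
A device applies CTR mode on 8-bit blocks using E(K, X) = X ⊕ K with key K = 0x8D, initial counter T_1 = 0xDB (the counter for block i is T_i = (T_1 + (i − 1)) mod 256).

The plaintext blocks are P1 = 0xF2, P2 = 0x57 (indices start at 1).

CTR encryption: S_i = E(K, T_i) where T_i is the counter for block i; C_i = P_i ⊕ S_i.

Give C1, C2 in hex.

C1: T = 0xDB, S = E(K, T) = 0x56; 0xF2 ⊕ 0x56 = 0xA4.
C2: T = 0xDC, S = E(K, T) = 0x51; 0x57 ⊕ 0x51 = 0x06.

C1 = 0xA4, C2 = 0x06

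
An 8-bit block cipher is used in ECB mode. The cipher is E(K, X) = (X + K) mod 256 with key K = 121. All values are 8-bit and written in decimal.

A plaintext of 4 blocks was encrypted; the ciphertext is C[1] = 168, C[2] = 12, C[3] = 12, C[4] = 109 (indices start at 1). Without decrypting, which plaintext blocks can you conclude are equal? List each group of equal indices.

P[2] = P[3]

ECB encrypts each block independently with the same key, so equal ciphertext blocks imply equal plaintext blocks.
C[2] = C[3] = 12, so P[2] = P[3].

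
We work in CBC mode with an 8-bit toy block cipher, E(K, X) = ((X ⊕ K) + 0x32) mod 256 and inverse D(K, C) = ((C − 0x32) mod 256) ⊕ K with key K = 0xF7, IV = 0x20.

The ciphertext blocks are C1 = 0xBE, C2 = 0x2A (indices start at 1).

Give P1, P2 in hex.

P1 = 0x5B, P2 = 0xB1

CBC decryption: P_i = D(K, C_i) ⊕ C_{i−1}, with C_{0} = IV.
P1: D(K, 0xBE) = 0x7B; 0x7B ⊕ 0x20 = 0x5B.
P2: D(K, 0x2A) = 0x0F; 0x0F ⊕ 0xBE = 0xB1.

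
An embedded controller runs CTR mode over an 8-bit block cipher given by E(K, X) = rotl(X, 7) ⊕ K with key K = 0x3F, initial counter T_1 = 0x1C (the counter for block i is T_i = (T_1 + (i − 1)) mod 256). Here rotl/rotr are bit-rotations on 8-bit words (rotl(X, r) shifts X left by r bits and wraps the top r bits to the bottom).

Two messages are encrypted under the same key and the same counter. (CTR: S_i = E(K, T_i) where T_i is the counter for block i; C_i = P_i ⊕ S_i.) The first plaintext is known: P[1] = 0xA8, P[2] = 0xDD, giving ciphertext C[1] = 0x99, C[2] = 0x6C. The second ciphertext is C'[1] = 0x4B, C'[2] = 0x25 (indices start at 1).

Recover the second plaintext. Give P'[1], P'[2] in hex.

In CTR with a reused counter, both messages share the same keystream S_i, so C_i ⊕ C'_i = P_i ⊕ P'_i and thus P'_i = P_i ⊕ C_i ⊕ C'_i.
P'[1]: 0xA8 ⊕ 0x99 ⊕ 0x4B = 0x7A.
P'[2]: 0xDD ⊕ 0x6C ⊕ 0x25 = 0x94.

P'[1] = 0x7A, P'[2] = 0x94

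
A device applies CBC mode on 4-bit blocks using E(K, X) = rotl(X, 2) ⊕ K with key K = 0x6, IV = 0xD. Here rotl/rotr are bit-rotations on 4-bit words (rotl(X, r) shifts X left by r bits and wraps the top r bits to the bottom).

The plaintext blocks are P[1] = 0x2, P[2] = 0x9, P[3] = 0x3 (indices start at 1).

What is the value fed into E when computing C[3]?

CBC encryption: C_i = E(K, P_i ⊕ C_{i−1}), with C_{0} = IV.
C[1]: P[1] ⊕ 0xD = 0xF; E(K, 0xF) = 0x9.
C[2]: P[2] ⊕ 0x9 = 0x0; E(K, 0x0) = 0x6.
C[3]: P[3] ⊕ 0x6 = 0x5; E(K, 0x5) = 0x3.
So the input to E for block [3] is 0x5.

0x5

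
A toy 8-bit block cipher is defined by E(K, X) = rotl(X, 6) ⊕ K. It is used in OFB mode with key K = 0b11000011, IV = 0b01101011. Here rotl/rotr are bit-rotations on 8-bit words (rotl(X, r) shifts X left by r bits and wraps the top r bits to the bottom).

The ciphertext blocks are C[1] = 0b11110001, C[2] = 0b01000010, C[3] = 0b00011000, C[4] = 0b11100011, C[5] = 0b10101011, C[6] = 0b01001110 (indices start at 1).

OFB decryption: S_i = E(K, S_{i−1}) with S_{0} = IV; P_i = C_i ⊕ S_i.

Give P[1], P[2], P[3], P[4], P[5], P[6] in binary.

P[1] = 0b11101000, P[2] = 0b11000111, P[3] = 0b10111010, P[4] = 0b10001000, P[5] = 0b10110010, P[6] = 0b11001011

P[1]: S = E(K, 0b01101011) = 0b00011001; 0b11110001 ⊕ 0b00011001 = 0b11101000.
P[2]: S = E(K, 0b00011001) = 0b10000101; 0b01000010 ⊕ 0b10000101 = 0b11000111.
P[3]: S = E(K, 0b10000101) = 0b10100010; 0b00011000 ⊕ 0b10100010 = 0b10111010.
P[4]: S = E(K, 0b10100010) = 0b01101011; 0b11100011 ⊕ 0b01101011 = 0b10001000.
P[5]: S = E(K, 0b01101011) = 0b00011001; 0b10101011 ⊕ 0b00011001 = 0b10110010.
P[6]: S = E(K, 0b00011001) = 0b10000101; 0b01001110 ⊕ 0b10000101 = 0b11001011.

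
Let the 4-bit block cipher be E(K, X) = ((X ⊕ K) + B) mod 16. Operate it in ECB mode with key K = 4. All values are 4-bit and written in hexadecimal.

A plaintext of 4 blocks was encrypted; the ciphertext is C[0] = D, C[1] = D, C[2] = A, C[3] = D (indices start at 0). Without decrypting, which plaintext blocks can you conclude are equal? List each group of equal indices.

ECB encrypts each block independently with the same key, so equal ciphertext blocks imply equal plaintext blocks.
C[0] = C[1] = C[3] = D, so P[0] = P[1] = P[3].

P[0] = P[1] = P[3]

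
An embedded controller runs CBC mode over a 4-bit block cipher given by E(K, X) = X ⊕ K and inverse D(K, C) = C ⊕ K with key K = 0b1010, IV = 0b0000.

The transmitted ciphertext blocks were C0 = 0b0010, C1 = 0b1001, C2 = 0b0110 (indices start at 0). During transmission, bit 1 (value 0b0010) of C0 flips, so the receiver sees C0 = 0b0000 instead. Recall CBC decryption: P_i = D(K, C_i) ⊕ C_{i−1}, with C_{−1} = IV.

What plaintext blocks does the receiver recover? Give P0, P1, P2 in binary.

P0 = 0b1010, P1 = 0b0011, P2 = 0b0101

Only C0 changed, to 0b0000. In CBC, a change in C_i garbles P_i and flips the same bit in P_{i+1}. Decrypting the received ciphertext:
P0: D(K, 0b0000) = 0b1010; 0b1010 ⊕ 0b0000 = 0b1010.
P1: D(K, 0b1001) = 0b0011; 0b0011 ⊕ 0b0000 = 0b0011.
P2: D(K, 0b0110) = 0b1100; 0b1100 ⊕ 0b1001 = 0b0101.
Blocks that differ from the original plaintext: P0, P1.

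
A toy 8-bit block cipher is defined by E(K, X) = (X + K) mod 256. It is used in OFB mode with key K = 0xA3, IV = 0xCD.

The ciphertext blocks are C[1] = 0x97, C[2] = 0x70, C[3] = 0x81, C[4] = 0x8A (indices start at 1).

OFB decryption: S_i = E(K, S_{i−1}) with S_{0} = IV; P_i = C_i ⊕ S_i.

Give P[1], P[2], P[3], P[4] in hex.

P[1] = 0xE7, P[2] = 0x63, P[3] = 0x37, P[4] = 0xD3

P[1]: S = E(K, 0xCD) = 0x70; 0x97 ⊕ 0x70 = 0xE7.
P[2]: S = E(K, 0x70) = 0x13; 0x70 ⊕ 0x13 = 0x63.
P[3]: S = E(K, 0x13) = 0xB6; 0x81 ⊕ 0xB6 = 0x37.
P[4]: S = E(K, 0xB6) = 0x59; 0x8A ⊕ 0x59 = 0xD3.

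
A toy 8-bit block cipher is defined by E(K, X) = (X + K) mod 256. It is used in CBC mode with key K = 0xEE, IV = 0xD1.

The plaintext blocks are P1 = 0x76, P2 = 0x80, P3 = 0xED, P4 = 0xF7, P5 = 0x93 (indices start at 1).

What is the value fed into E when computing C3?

0xEE

CBC encryption: C_i = E(K, P_i ⊕ C_{i−1}), with C_{0} = IV.
C1: P1 ⊕ 0xD1 = 0xA7; E(K, 0xA7) = 0x95.
C2: P2 ⊕ 0x95 = 0x15; E(K, 0x15) = 0x03.
C3: P3 ⊕ 0x03 = 0xEE; E(K, 0xEE) = 0xDC.
So the input to E for block 3 is 0xEE.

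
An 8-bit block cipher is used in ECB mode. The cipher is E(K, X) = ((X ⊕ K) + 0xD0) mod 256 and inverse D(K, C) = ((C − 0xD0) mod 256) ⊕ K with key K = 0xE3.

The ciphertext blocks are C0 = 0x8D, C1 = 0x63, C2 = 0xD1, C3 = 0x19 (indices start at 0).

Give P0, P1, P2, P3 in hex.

ECB decryption: P_i = D(K, C_i).
P0: D(K, 0x8D) = 0x5E.
P1: D(K, 0x63) = 0x70.
P2: D(K, 0xD1) = 0xE2.
P3: D(K, 0x19) = 0xAA.

P0 = 0x5E, P1 = 0x70, P2 = 0xE2, P3 = 0xAA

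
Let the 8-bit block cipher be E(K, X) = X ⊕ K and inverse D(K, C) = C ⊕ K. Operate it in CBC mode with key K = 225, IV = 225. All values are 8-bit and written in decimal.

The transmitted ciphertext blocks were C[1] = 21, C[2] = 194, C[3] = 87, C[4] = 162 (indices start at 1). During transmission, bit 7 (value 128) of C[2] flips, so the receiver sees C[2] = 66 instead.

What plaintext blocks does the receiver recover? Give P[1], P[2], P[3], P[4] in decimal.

P[1] = 21, P[2] = 182, P[3] = 244, P[4] = 20

CBC decryption: P_i = D(K, C_i) ⊕ C_{i−1}, with C_{0} = IV.
Only C[2] changed, to 66. In CBC, a change in C_i garbles P_i and flips the same bit in P_{i+1}. Decrypting the received ciphertext:
P[1]: D(K, 21) = 244; 244 ⊕ 225 = 21.
P[2]: D(K, 66) = 163; 163 ⊕ 21 = 182.
P[3]: D(K, 87) = 182; 182 ⊕ 66 = 244.
P[4]: D(K, 162) = 67; 67 ⊕ 87 = 20.
Blocks that differ from the original plaintext: P[2], P[3].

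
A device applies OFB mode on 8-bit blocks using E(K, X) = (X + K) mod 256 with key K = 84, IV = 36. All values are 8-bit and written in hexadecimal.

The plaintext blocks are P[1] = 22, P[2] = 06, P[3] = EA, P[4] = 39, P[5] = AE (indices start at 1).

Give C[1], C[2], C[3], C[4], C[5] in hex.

OFB encryption: S_i = E(K, S_{i−1}) with S_{0} = IV; C_i = P_i ⊕ S_i.
C[1]: S = E(K, 36) = BA; 22 ⊕ BA = 98.
C[2]: S = E(K, BA) = 3E; 06 ⊕ 3E = 38.
C[3]: S = E(K, 3E) = C2; EA ⊕ C2 = 28.
C[4]: S = E(K, C2) = 46; 39 ⊕ 46 = 7F.
C[5]: S = E(K, 46) = CA; AE ⊕ CA = 64.

C[1] = 98, C[2] = 38, C[3] = 28, C[4] = 7F, C[5] = 64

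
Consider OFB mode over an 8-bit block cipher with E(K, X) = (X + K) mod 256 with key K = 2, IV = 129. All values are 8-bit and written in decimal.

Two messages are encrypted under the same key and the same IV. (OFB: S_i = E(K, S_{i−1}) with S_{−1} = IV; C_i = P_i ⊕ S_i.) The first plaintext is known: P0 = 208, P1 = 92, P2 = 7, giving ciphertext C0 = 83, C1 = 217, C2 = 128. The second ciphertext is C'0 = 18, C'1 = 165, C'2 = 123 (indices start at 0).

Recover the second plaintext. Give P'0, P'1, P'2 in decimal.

In OFB with a reused IV, both messages share the same keystream S_i, so C_i ⊕ C'_i = P_i ⊕ P'_i and thus P'_i = P_i ⊕ C_i ⊕ C'_i.
P'0: 208 ⊕ 83 ⊕ 18 = 145.
P'1: 92 ⊕ 217 ⊕ 165 = 32.
P'2: 7 ⊕ 128 ⊕ 123 = 252.

P'0 = 145, P'1 = 32, P'2 = 252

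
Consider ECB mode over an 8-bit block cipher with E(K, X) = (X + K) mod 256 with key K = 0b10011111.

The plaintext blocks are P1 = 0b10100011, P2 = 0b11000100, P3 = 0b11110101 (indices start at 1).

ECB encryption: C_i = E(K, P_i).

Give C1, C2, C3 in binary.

C1: E(K, 0b10100011) = 0b01000010.
C2: E(K, 0b11000100) = 0b01100011.
C3: E(K, 0b11110101) = 0b10010100.

C1 = 0b01000010, C2 = 0b01100011, C3 = 0b10010100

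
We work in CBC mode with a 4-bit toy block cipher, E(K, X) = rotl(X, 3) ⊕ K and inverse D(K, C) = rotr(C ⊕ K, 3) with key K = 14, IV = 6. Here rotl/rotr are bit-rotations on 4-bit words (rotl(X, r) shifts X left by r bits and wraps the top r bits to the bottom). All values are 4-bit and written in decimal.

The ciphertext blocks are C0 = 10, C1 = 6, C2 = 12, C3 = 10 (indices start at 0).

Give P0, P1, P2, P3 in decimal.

CBC decryption: P_i = D(K, C_i) ⊕ C_{i−1}, with C_{−1} = IV.
P0: D(K, 10) = 8; 8 ⊕ 6 = 14.
P1: D(K, 6) = 1; 1 ⊕ 10 = 11.
P2: D(K, 12) = 4; 4 ⊕ 6 = 2.
P3: D(K, 10) = 8; 8 ⊕ 12 = 4.

P0 = 14, P1 = 11, P2 = 2, P3 = 4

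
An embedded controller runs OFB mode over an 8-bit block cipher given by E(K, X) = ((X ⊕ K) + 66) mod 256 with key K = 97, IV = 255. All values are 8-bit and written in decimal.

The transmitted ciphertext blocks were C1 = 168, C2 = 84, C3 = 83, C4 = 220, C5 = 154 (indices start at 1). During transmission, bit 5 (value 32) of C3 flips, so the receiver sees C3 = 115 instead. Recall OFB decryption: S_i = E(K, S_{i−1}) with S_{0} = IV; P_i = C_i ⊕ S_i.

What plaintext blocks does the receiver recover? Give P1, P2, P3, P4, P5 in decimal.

P1 = 72, P2 = 151, P3 = 151, P4 = 27, P5 = 114

Only C3 changed, to 115. In OFB, a change in C_i flips the same bit in P_i only; the keystream is unaffected. Decrypting the received ciphertext:
P1: S = E(K, 255) = 224; 168 ⊕ 224 = 72.
P2: S = E(K, 224) = 195; 84 ⊕ 195 = 151.
P3: S = E(K, 195) = 228; 115 ⊕ 228 = 151.
P4: S = E(K, 228) = 199; 220 ⊕ 199 = 27.
P5: S = E(K, 199) = 232; 154 ⊕ 232 = 114.
Blocks that differ from the original plaintext: P3.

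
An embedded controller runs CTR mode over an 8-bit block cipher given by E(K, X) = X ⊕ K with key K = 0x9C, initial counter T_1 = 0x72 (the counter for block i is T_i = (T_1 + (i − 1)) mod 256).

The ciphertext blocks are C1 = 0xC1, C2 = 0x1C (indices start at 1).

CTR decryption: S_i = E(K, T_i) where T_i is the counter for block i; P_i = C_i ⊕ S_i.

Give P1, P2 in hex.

P1: T = 0x72, S = E(K, T) = 0xEE; 0xC1 ⊕ 0xEE = 0x2F.
P2: T = 0x73, S = E(K, T) = 0xEF; 0x1C ⊕ 0xEF = 0xF3.

P1 = 0x2F, P2 = 0xF3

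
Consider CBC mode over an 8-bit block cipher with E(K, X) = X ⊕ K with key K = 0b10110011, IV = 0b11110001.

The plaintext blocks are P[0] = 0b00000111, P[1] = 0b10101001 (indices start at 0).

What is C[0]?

C[0] = 0b01000101

CBC encryption: C_i = E(K, P_i ⊕ C_{i−1}), with C_{−1} = IV.
C[0]: P[0] ⊕ 0b11110001 = 0b11110110; E(K, 0b11110110) = 0b01000101.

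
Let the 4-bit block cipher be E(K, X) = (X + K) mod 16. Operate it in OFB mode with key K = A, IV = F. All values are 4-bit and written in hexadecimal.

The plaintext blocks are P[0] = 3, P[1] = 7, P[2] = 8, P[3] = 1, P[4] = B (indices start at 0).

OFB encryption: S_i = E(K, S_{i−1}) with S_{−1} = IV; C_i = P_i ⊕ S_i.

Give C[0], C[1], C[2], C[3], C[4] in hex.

C[0]: S = E(K, F) = 9; 3 ⊕ 9 = A.
C[1]: S = E(K, 9) = 3; 7 ⊕ 3 = 4.
C[2]: S = E(K, 3) = D; 8 ⊕ D = 5.
C[3]: S = E(K, D) = 7; 1 ⊕ 7 = 6.
C[4]: S = E(K, 7) = 1; B ⊕ 1 = A.

C[0] = A, C[1] = 4, C[2] = 5, C[3] = 6, C[4] = A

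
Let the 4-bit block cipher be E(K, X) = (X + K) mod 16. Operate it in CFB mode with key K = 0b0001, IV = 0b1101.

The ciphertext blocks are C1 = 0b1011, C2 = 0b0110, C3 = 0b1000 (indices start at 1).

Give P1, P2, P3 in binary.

P1 = 0b0101, P2 = 0b1010, P3 = 0b1111

CFB decryption: P_i = C_i ⊕ E(K, C_{i−1}), with C_{0} = IV.
P1: E(K, 0b1101) = 0b1110; 0b1011 ⊕ 0b1110 = 0b0101.
P2: E(K, 0b1011) = 0b1100; 0b0110 ⊕ 0b1100 = 0b1010.
P3: E(K, 0b0110) = 0b0111; 0b1000 ⊕ 0b0111 = 0b1111.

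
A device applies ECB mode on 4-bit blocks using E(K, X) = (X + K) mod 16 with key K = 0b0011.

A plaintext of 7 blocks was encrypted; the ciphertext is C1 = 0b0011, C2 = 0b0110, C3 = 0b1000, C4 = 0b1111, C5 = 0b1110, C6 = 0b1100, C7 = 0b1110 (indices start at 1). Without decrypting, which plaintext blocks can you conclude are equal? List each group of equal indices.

ECB encrypts each block independently with the same key, so equal ciphertext blocks imply equal plaintext blocks.
C5 = C7 = 0b1110, so P5 = P7.

P5 = P7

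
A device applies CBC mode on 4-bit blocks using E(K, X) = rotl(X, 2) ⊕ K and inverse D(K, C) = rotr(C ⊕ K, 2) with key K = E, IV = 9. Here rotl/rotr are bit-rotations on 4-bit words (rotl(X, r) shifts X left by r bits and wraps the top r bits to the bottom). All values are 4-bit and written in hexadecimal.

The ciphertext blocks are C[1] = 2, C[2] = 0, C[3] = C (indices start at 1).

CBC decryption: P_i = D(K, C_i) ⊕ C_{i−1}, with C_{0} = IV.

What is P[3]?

P[3] = 8

P[3]: D(K, C) = 8; 8 ⊕ 0 = 8.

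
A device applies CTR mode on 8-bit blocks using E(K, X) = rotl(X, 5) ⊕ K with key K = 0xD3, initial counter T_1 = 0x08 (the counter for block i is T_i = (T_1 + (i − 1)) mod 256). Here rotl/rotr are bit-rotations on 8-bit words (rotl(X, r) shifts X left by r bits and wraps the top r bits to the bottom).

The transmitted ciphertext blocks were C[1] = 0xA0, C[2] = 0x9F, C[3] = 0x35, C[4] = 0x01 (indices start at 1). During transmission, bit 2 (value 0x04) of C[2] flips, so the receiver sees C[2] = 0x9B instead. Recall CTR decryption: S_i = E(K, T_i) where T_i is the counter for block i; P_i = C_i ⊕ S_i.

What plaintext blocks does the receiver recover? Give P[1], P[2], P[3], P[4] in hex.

Only C[2] changed, to 0x9B. In CTR, a change in C_i flips the same bit in P_i only; the keystream is unaffected. Decrypting the received ciphertext:
P[1]: T = 0x08, S = E(K, T) = 0xD2; 0xA0 ⊕ 0xD2 = 0x72.
P[2]: T = 0x09, S = E(K, T) = 0xF2; 0x9B ⊕ 0xF2 = 0x69.
P[3]: T = 0x0A, S = E(K, T) = 0x92; 0x35 ⊕ 0x92 = 0xA7.
P[4]: T = 0x0B, S = E(K, T) = 0xB2; 0x01 ⊕ 0xB2 = 0xB3.
Blocks that differ from the original plaintext: P[2].

P[1] = 0x72, P[2] = 0x69, P[3] = 0xA7, P[4] = 0xB3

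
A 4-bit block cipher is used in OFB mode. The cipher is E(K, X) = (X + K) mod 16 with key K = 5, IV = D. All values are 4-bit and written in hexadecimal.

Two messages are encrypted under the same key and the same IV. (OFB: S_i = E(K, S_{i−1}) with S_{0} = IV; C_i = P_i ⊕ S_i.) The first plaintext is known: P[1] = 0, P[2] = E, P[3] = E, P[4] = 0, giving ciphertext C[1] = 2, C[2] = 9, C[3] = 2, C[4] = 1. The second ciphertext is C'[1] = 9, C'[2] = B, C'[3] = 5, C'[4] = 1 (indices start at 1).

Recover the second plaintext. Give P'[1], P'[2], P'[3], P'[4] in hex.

In OFB with a reused IV, both messages share the same keystream S_i, so C_i ⊕ C'_i = P_i ⊕ P'_i and thus P'_i = P_i ⊕ C_i ⊕ C'_i.
P'[1]: 0 ⊕ 2 ⊕ 9 = B.
P'[2]: E ⊕ 9 ⊕ B = C.
P'[3]: E ⊕ 2 ⊕ 5 = 9.
P'[4]: 0 ⊕ 1 ⊕ 1 = 0.

P'[1] = B, P'[2] = C, P'[3] = 9, P'[4] = 0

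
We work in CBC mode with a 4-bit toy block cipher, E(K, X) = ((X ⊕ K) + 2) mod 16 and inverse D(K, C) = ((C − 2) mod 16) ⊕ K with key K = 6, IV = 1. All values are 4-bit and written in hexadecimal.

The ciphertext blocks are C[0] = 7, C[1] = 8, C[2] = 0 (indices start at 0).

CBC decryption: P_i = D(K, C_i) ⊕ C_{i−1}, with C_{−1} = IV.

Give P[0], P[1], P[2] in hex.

P[0] = 2, P[1] = 7, P[2] = 0

P[0]: D(K, 7) = 3; 3 ⊕ 1 = 2.
P[1]: D(K, 8) = 0; 0 ⊕ 7 = 7.
P[2]: D(K, 0) = 8; 8 ⊕ 8 = 0.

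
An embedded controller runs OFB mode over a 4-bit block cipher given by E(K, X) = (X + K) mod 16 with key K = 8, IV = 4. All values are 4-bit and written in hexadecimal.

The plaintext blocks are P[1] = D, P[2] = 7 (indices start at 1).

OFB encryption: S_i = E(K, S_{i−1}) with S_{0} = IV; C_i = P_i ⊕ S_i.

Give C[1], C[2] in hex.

C[1] = 1, C[2] = 3

C[1]: S = E(K, 4) = C; D ⊕ C = 1.
C[2]: S = E(K, C) = 4; 7 ⊕ 4 = 3.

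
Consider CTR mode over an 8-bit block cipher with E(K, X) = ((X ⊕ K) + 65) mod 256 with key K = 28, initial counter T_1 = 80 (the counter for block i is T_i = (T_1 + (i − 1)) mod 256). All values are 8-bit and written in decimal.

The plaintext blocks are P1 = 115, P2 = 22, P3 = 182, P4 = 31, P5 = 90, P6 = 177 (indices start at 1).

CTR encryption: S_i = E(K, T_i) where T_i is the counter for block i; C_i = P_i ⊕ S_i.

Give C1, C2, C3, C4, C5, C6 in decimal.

C1 = 254, C2 = 152, C3 = 57, C4 = 143, C5 = 211, C6 = 59

C1: T = 80, S = E(K, T) = 141; 115 ⊕ 141 = 254.
C2: T = 81, S = E(K, T) = 142; 22 ⊕ 142 = 152.
C3: T = 82, S = E(K, T) = 143; 182 ⊕ 143 = 57.
C4: T = 83, S = E(K, T) = 144; 31 ⊕ 144 = 143.
C5: T = 84, S = E(K, T) = 137; 90 ⊕ 137 = 211.
C6: T = 85, S = E(K, T) = 138; 177 ⊕ 138 = 59.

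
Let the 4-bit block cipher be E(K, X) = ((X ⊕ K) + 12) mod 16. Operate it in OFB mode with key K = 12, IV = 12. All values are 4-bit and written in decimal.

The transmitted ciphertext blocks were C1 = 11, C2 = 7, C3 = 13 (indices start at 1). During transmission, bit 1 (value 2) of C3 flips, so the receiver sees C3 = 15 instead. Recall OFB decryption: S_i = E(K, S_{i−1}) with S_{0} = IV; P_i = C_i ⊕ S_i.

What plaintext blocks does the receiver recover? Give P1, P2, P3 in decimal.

P1 = 7, P2 = 11, P3 = 3

Only C3 changed, to 15. In OFB, a change in C_i flips the same bit in P_i only; the keystream is unaffected. Decrypting the received ciphertext:
P1: S = E(K, 12) = 12; 11 ⊕ 12 = 7.
P2: S = E(K, 12) = 12; 7 ⊕ 12 = 11.
P3: S = E(K, 12) = 12; 15 ⊕ 12 = 3.
Blocks that differ from the original plaintext: P3.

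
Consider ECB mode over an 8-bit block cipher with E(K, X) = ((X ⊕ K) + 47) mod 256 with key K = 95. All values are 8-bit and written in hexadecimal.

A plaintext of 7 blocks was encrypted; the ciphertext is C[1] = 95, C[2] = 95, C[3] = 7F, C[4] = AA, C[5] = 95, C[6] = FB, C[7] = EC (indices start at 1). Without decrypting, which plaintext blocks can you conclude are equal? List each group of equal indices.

P[1] = P[2] = P[5]

ECB encrypts each block independently with the same key, so equal ciphertext blocks imply equal plaintext blocks.
C[1] = C[2] = C[5] = 95, so P[1] = P[2] = P[5].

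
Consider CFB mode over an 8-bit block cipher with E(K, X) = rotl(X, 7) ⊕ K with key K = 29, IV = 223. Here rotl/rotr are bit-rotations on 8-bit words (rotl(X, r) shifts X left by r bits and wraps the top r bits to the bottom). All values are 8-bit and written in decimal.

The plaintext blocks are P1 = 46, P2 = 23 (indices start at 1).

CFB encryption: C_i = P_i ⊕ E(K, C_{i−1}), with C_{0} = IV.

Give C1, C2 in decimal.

C1 = 220, C2 = 100

C1: E(K, 223) = 242; 46 ⊕ 242 = 220.
C2: E(K, 220) = 115; 23 ⊕ 115 = 100.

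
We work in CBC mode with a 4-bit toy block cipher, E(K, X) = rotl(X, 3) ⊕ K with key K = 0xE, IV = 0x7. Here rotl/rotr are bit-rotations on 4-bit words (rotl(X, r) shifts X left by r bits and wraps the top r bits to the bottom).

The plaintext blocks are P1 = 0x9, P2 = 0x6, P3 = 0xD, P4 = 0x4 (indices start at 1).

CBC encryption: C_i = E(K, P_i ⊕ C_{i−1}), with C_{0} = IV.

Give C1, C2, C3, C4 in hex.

C1 = 0x9, C2 = 0x1, C3 = 0x8, C4 = 0x8

C1: P1 ⊕ 0x7 = 0xE; E(K, 0xE) = 0x9.
C2: P2 ⊕ 0x9 = 0xF; E(K, 0xF) = 0x1.
C3: P3 ⊕ 0x1 = 0xC; E(K, 0xC) = 0x8.
C4: P4 ⊕ 0x8 = 0xC; E(K, 0xC) = 0x8.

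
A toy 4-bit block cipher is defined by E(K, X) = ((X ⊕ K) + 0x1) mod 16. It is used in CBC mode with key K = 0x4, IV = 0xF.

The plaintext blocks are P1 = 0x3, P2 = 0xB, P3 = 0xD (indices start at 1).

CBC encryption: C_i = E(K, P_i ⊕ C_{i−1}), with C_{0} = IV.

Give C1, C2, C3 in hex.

C1: P1 ⊕ 0xF = 0xC; E(K, 0xC) = 0x9.
C2: P2 ⊕ 0x9 = 0x2; E(K, 0x2) = 0x7.
C3: P3 ⊕ 0x7 = 0xA; E(K, 0xA) = 0xF.

C1 = 0x9, C2 = 0x7, C3 = 0xF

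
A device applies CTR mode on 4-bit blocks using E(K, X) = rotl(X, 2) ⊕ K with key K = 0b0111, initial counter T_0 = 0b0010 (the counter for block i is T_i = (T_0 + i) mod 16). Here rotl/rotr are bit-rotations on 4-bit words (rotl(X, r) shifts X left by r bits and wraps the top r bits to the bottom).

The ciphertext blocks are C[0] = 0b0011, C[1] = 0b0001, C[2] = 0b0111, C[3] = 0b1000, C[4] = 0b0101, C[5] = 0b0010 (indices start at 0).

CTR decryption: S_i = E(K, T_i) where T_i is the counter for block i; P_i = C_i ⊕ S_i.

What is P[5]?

P[5]: T = 0b0111, S = E(K, T) = 0b1010; 0b0010 ⊕ 0b1010 = 0b1000.

P[5] = 0b1000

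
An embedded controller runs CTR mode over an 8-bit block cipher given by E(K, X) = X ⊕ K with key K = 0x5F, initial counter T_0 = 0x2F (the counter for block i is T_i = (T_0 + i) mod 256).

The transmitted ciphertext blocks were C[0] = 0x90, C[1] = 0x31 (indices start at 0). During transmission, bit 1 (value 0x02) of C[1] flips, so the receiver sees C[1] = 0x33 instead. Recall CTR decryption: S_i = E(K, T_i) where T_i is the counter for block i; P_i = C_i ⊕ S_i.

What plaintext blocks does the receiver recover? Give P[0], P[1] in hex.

Only C[1] changed, to 0x33. In CTR, a change in C_i flips the same bit in P_i only; the keystream is unaffected. Decrypting the received ciphertext:
P[0]: T = 0x2F, S = E(K, T) = 0x70; 0x90 ⊕ 0x70 = 0xE0.
P[1]: T = 0x30, S = E(K, T) = 0x6F; 0x33 ⊕ 0x6F = 0x5C.
Blocks that differ from the original plaintext: P[1].

P[0] = 0xE0, P[1] = 0x5C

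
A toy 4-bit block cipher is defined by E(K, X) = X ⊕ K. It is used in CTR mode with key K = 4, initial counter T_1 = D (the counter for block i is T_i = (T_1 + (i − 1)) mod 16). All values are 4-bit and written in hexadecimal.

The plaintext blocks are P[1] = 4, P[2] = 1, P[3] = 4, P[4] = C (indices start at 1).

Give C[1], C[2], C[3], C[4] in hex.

CTR encryption: S_i = E(K, T_i) where T_i is the counter for block i; C_i = P_i ⊕ S_i.
C[1]: T = D, S = E(K, T) = 9; 4 ⊕ 9 = D.
C[2]: T = E, S = E(K, T) = A; 1 ⊕ A = B.
C[3]: T = F, S = E(K, T) = B; 4 ⊕ B = F.
C[4]: T = 0, S = E(K, T) = 4; C ⊕ 4 = 8.

C[1] = D, C[2] = B, C[3] = F, C[4] = 8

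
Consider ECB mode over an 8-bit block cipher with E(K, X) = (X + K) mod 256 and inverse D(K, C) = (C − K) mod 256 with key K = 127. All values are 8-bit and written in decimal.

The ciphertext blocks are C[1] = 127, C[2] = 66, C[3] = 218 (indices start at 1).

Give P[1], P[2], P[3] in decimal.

P[1] = 0, P[2] = 195, P[3] = 91

ECB decryption: P_i = D(K, C_i).
P[1]: D(K, 127) = 0.
P[2]: D(K, 66) = 195.
P[3]: D(K, 218) = 91.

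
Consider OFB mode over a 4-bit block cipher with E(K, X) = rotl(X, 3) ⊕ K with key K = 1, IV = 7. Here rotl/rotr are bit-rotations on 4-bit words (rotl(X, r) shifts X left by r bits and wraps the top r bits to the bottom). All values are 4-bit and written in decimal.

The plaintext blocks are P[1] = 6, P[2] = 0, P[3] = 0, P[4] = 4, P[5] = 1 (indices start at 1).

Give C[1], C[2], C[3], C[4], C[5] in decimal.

C[1] = 12, C[2] = 4, C[3] = 3, C[4] = 12, C[5] = 4

OFB encryption: S_i = E(K, S_{i−1}) with S_{0} = IV; C_i = P_i ⊕ S_i.
C[1]: S = E(K, 7) = 10; 6 ⊕ 10 = 12.
C[2]: S = E(K, 10) = 4; 0 ⊕ 4 = 4.
C[3]: S = E(K, 4) = 3; 0 ⊕ 3 = 3.
C[4]: S = E(K, 3) = 8; 4 ⊕ 8 = 12.
C[5]: S = E(K, 8) = 5; 1 ⊕ 5 = 4.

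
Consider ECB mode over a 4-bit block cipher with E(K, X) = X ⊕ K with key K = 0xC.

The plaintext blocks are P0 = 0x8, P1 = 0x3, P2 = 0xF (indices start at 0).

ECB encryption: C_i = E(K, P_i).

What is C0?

C0: E(K, 0x8) = 0x4.

C0 = 0x4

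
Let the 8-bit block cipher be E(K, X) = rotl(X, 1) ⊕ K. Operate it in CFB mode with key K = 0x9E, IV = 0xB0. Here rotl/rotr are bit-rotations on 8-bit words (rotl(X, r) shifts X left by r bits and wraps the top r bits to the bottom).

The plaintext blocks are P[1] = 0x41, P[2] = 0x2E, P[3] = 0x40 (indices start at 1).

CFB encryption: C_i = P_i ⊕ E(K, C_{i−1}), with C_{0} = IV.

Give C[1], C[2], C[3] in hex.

C[1] = 0xBE, C[2] = 0xCD, C[3] = 0x45

C[1]: E(K, 0xB0) = 0xFF; 0x41 ⊕ 0xFF = 0xBE.
C[2]: E(K, 0xBE) = 0xE3; 0x2E ⊕ 0xE3 = 0xCD.
C[3]: E(K, 0xCD) = 0x05; 0x40 ⊕ 0x05 = 0x45.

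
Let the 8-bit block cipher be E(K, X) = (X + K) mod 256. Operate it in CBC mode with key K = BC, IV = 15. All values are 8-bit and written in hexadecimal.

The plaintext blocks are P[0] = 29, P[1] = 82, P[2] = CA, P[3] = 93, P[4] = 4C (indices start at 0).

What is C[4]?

C[4] = 67

CBC encryption: C_i = E(K, P_i ⊕ C_{i−1}), with C_{−1} = IV.
C[0]: P[0] ⊕ 15 = 3C; E(K, 3C) = F8.
C[1]: P[1] ⊕ F8 = 7A; E(K, 7A) = 36.
C[2]: P[2] ⊕ 36 = FC; E(K, FC) = B8.
C[3]: P[3] ⊕ B8 = 2B; E(K, 2B) = E7.
C[4]: P[4] ⊕ E7 = AB; E(K, AB) = 67.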